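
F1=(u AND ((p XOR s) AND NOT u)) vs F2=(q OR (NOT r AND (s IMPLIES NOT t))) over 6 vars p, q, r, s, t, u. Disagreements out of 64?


F1 = (u AND ((p XOR s) AND NOT u))
F2 = (q OR (NOT r AND (s IMPLIES NOT t)))
Evaluate both on each of 64 rows (bits = p,q,r,s,t,u):
  row 0 [000000]: F1=0 F2=1 (differ) -> 1
  row 1 [000001]: F1=0 F2=1 (differ) -> 1
  row 2 [000010]: F1=0 F2=1 (differ) -> 1
  row 3 [000011]: F1=0 F2=1 (differ) -> 1
  row 4 [000100]: F1=0 F2=1 (differ) -> 1
  (every remaining row is evaluated the same way; all 64 results are listed next)
Full result column, 8 rows per line (p,q,r fixed per line; s,t,u runs 000..111 left to right):
  rows 0-7 [p,q,r=000]: 11111100  (ones: 6)
  rows 8-15 [p,q,r=001]: 00000000  (ones: 0)
  rows 16-23 [p,q,r=010]: 11111111  (ones: 8)
  rows 24-31 [p,q,r=011]: 11111111  (ones: 8)
  rows 32-39 [p,q,r=100]: 11111100  (ones: 6)
  rows 40-47 [p,q,r=101]: 00000000  (ones: 0)
  rows 48-55 [p,q,r=110]: 11111111  (ones: 8)
  rows 56-63 [p,q,r=111]: 11111111  (ones: 8)
Disagreements = 6+0+8+8+6+0+8+8 = 44

44


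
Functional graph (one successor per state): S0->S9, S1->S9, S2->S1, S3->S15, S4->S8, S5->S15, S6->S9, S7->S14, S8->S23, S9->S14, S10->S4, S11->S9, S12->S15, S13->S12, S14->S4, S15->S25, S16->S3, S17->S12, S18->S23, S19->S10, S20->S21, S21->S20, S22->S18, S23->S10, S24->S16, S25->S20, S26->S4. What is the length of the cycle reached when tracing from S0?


Trace from S0 until a state repeats:
  S0 -> S9 -> S14 -> S4 -> S8 -> S23 -> S10 -> S4
S4 first seen at step 3, revisited at step 7.
Cycle length = 7 - 3 = 4

4


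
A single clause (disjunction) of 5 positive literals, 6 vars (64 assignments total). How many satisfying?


Step 1: Total=2^6=64
Step 2: Unsat when all 5 false: 2^1=2
Step 3: Sat=64-2=62

62


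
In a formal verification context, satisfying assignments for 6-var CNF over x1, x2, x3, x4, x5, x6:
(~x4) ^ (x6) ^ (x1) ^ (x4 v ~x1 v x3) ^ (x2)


CNF with 5 clauses over 6 vars (64 assignments).
An assignment satisfies CNF iff every clause has >=1 true literal.
Check each row (bits = x1,x2,x3,x4,x5,x6; clause T/F shown):
  row 0 [000000]: clauses=TFFTF -> 0
  row 1 [000001]: clauses=TTFTF -> 0
  row 2 [000010]: clauses=TFFTF -> 0
  row 3 [000011]: clauses=TTFTF -> 0
  row 4 [000100]: clauses=FFFTF -> 0
  (every remaining row is evaluated the same way; all 64 results are listed next)
Full result column, 8 rows per line (x1,x2,x3 fixed per line; x4,x5,x6 runs 000..111 left to right):
  rows 0-7 [x1,x2,x3=000]: 00000000  (ones: 0)
  rows 8-15 [x1,x2,x3=001]: 00000000  (ones: 0)
  rows 16-23 [x1,x2,x3=010]: 00000000  (ones: 0)
  rows 24-31 [x1,x2,x3=011]: 00000000  (ones: 0)
  rows 32-39 [x1,x2,x3=100]: 00000000  (ones: 0)
  rows 40-47 [x1,x2,x3=101]: 00000000  (ones: 0)
  rows 48-55 [x1,x2,x3=110]: 00000000  (ones: 0)
  rows 56-63 [x1,x2,x3=111]: 01010000  (ones: 2)
Satisfying assignments = 0+0+0+0+0+0+0+2 = 2

2


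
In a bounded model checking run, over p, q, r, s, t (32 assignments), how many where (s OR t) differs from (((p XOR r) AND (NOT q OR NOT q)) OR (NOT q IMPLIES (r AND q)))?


F1 = (s OR t)
F2 = (((p XOR r) AND (NOT q OR NOT q)) OR (NOT q IMPLIES (r AND q)))
Evaluate both on each of 32 rows (bits = p,q,r,s,t):
  row 0 [00000]: F1=0 F2=0 -> 0
  row 1 [00001]: F1=1 F2=0 (differ) -> 1
  row 2 [00010]: F1=1 F2=0 (differ) -> 1
  row 3 [00011]: F1=1 F2=0 (differ) -> 1
  row 4 [00100]: F1=0 F2=1 (differ) -> 1
  row 5 [00101]: F1=1 F2=1 -> 0
  row 6 [00110]: F1=1 F2=1 -> 0
  row 7 [00111]: F1=1 F2=1 -> 0
  row 8 [01000]: F1=0 F2=1 (differ) -> 1
  row 9 [01001]: F1=1 F2=1 -> 0
  row 10 [01010]: F1=1 F2=1 -> 0
  row 11 [01011]: F1=1 F2=1 -> 0
  row 12 [01100]: F1=0 F2=1 (differ) -> 1
  row 13 [01101]: F1=1 F2=1 -> 0
  row 14 [01110]: F1=1 F2=1 -> 0
  row 15 [01111]: F1=1 F2=1 -> 0
  row 16 [10000]: F1=0 F2=1 (differ) -> 1
  row 17 [10001]: F1=1 F2=1 -> 0
  row 18 [10010]: F1=1 F2=1 -> 0
  row 19 [10011]: F1=1 F2=1 -> 0
  row 20 [10100]: F1=0 F2=0 -> 0
  row 21 [10101]: F1=1 F2=0 (differ) -> 1
  row 22 [10110]: F1=1 F2=0 (differ) -> 1
  row 23 [10111]: F1=1 F2=0 (differ) -> 1
  row 24 [11000]: F1=0 F2=1 (differ) -> 1
  row 25 [11001]: F1=1 F2=1 -> 0
  row 26 [11010]: F1=1 F2=1 -> 0
  row 27 [11011]: F1=1 F2=1 -> 0
  row 28 [11100]: F1=0 F2=1 (differ) -> 1
  row 29 [11101]: F1=1 F2=1 -> 0
  row 30 [11110]: F1=1 F2=1 -> 0
  row 31 [11111]: F1=1 F2=1 -> 0
Full result column, 8 rows per line (p,q fixed per line; r,s,t runs 000..111 left to right):
  rows 0-7 [p,q=00]: 01111000  (ones: 4)
  rows 8-15 [p,q=01]: 10001000  (ones: 2)
  rows 16-23 [p,q=10]: 10000111  (ones: 4)
  rows 24-31 [p,q=11]: 10001000  (ones: 2)
Disagreements = 4+2+4+2 = 12

12


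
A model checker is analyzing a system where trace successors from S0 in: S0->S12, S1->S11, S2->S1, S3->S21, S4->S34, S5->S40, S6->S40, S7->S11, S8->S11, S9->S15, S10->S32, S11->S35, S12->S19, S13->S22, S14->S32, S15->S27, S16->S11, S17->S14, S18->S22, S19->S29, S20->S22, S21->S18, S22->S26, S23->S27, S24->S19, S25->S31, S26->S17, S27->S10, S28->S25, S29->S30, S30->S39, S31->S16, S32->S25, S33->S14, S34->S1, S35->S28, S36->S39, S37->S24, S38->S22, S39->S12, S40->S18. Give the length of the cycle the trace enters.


Trace from S0 until a state repeats:
  S0 -> S12 -> S19 -> S29 -> S30 -> S39 -> S12
S12 first seen at step 1, revisited at step 6.
Cycle length = 6 - 1 = 5

5


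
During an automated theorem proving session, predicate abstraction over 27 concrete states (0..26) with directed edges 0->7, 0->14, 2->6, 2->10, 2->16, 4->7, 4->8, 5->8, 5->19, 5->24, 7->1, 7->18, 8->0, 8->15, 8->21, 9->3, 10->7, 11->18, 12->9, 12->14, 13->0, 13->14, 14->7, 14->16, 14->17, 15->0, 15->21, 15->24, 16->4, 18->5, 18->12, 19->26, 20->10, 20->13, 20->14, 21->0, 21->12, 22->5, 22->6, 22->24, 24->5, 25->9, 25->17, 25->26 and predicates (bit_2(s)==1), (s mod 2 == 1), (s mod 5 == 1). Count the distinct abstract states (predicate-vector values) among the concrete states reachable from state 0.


BFS from 0:
Concrete reachable: {0, 1, 3, 4, 5, 7, 8, 9, 12, 14, 15, 16, 17, 18, 19, 21, 24, 26}
Abstract via predicates (bit_2(s)==1), (s mod 2 == 1), (s mod 5 == 1):
  (0,0,0) <- {0, 8, 18, 24}
  (0,0,1) <- {16, 26}
  (0,1,0) <- {3, 9, 17, 19}
  (0,1,1) <- {1}
  (1,0,0) <- {4, 12, 14}
  (1,1,0) <- {5, 7, 15}
  (1,1,1) <- {21}
Distinct abstract states = 7

7


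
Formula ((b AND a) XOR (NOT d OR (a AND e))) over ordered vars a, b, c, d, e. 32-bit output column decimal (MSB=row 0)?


Formula: ((b AND a) XOR (NOT d OR (a AND e))) over a, b, c, d, e (32 rows)
Evaluate each row (bits = a,b,c,d,e, MSB first):
  row 0 [00000]: ((0 AND 0) XOR (NOT 0 OR (0 AND 0))) -> 1
  row 1 [00001]: ((0 AND 0) XOR (NOT 0 OR (0 AND 1))) -> 1
  row 2 [00010]: ((0 AND 0) XOR (NOT 1 OR (0 AND 0))) -> 0
  row 3 [00011]: ((0 AND 0) XOR (NOT 1 OR (0 AND 1))) -> 0
  row 4 [00100]: ((0 AND 0) XOR (NOT 0 OR (0 AND 0))) -> 1
  row 5 [00101]: ((0 AND 0) XOR (NOT 0 OR (0 AND 1))) -> 1
  row 6 [00110]: ((0 AND 0) XOR (NOT 1 OR (0 AND 0))) -> 0
  row 7 [00111]: ((0 AND 0) XOR (NOT 1 OR (0 AND 1))) -> 0
  row 8 [01000]: ((1 AND 0) XOR (NOT 0 OR (0 AND 0))) -> 1
  row 9 [01001]: ((1 AND 0) XOR (NOT 0 OR (0 AND 1))) -> 1
  row 10 [01010]: ((1 AND 0) XOR (NOT 1 OR (0 AND 0))) -> 0
  row 11 [01011]: ((1 AND 0) XOR (NOT 1 OR (0 AND 1))) -> 0
  row 12 [01100]: ((1 AND 0) XOR (NOT 0 OR (0 AND 0))) -> 1
  row 13 [01101]: ((1 AND 0) XOR (NOT 0 OR (0 AND 1))) -> 1
  row 14 [01110]: ((1 AND 0) XOR (NOT 1 OR (0 AND 0))) -> 0
  row 15 [01111]: ((1 AND 0) XOR (NOT 1 OR (0 AND 1))) -> 0
  row 16 [10000]: ((0 AND 1) XOR (NOT 0 OR (1 AND 0))) -> 1
  row 17 [10001]: ((0 AND 1) XOR (NOT 0 OR (1 AND 1))) -> 1
  row 18 [10010]: ((0 AND 1) XOR (NOT 1 OR (1 AND 0))) -> 0
  row 19 [10011]: ((0 AND 1) XOR (NOT 1 OR (1 AND 1))) -> 1
  row 20 [10100]: ((0 AND 1) XOR (NOT 0 OR (1 AND 0))) -> 1
  row 21 [10101]: ((0 AND 1) XOR (NOT 0 OR (1 AND 1))) -> 1
  row 22 [10110]: ((0 AND 1) XOR (NOT 1 OR (1 AND 0))) -> 0
  row 23 [10111]: ((0 AND 1) XOR (NOT 1 OR (1 AND 1))) -> 1
  row 24 [11000]: ((1 AND 1) XOR (NOT 0 OR (1 AND 0))) -> 0
  row 25 [11001]: ((1 AND 1) XOR (NOT 0 OR (1 AND 1))) -> 0
  row 26 [11010]: ((1 AND 1) XOR (NOT 1 OR (1 AND 0))) -> 1
  row 27 [11011]: ((1 AND 1) XOR (NOT 1 OR (1 AND 1))) -> 0
  row 28 [11100]: ((1 AND 1) XOR (NOT 0 OR (1 AND 0))) -> 0
  row 29 [11101]: ((1 AND 1) XOR (NOT 0 OR (1 AND 1))) -> 0
  row 30 [11110]: ((1 AND 1) XOR (NOT 1 OR (1 AND 0))) -> 1
  row 31 [11111]: ((1 AND 1) XOR (NOT 1 OR (1 AND 1))) -> 0
Full result column, 4 rows per line (a,b,c fixed per line; d,e runs 00..11 left to right):
  rows 0-3 [a,b,c=000]: 1100  = hex C
  rows 4-7 [a,b,c=001]: 1100  = hex C
  rows 8-11 [a,b,c=010]: 1100  = hex C
  rows 12-15 [a,b,c=011]: 1100  = hex C
  rows 16-19 [a,b,c=100]: 1101  = hex D
  rows 20-23 [a,b,c=101]: 1101  = hex D
  rows 24-27 [a,b,c=110]: 0010  = hex 2
  rows 28-31 [a,b,c=111]: 0010  = hex 2
Output column (row 0 .. row 31) = 11001100110011001101110100100010
Output column grouped in 4s = 1100 1100 1100 1100 1101 1101 0010 0010 = 0xCCCCDD22
Convert to decimal digit by digit (value = value*16 + digit):
  C -> 12
  12*16 + 12 (C) = 204
  204*16 + 12 (C) = 3276
  3276*16 + 12 (C) = 52428
  52428*16 + 13 (D) = 838861
  838861*16 + 13 (D) = 13421789
  13421789*16 + 2 = 214748626
  214748626*16 + 2 = 3435978018
Decimal = 3435978018

3435978018


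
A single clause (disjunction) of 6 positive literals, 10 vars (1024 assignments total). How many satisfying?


Step 1: Total=2^10=1024
Step 2: Unsat when all 6 false: 2^4=16
Step 3: Sat=1024-16=1008

1008


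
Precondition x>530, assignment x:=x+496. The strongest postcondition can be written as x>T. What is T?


Formula: sp(P, x:=E) = exists old_x. (x = E[old_x/x]) AND P[old_x/x] (old_x is the value of x before the assignment; eliminate old_x by solving x = E[old_x/x] for old_x)
Step 1: Precondition P: x>530, i.e. old_x > 530
Step 2: Assignment gives x = old_x + 496, so old_x = x - 496
Step 3: Substitute into P: x - 496 > 530
Step 4: Simplify: x > 530+496 = 1026

1026


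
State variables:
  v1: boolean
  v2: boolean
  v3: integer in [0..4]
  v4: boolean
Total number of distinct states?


State space = product of domain sizes of all variables.
Domain sizes:
  v1 (boolean): 2
  v2 (boolean): 2
  v3 (integer in [0..4]): 5
  v4 (boolean): 2
Product = 2 * 2 * 5 * 2 = 40

40


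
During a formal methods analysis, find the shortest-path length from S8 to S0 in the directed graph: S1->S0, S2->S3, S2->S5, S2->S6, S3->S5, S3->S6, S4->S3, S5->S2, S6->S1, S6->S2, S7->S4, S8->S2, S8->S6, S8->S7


BFS layer-by-layer from S8:
  dist 0: {S8}
  dist 1: {S2, S6, S7}
  dist 2: {S1, S3, S4, S5}
  dist 3: {S0}
  -> S0 reached at distance 3
Shortest path length = 3

3


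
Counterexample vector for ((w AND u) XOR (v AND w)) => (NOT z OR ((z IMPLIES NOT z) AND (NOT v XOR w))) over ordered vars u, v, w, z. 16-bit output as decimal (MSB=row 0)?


F1 = ((w AND u) XOR (v AND w))
F2 = (NOT z OR ((z IMPLIES NOT z) AND (NOT v XOR w)))
Counterexample to F1=>F2 is where F1=1 and F2=0.
Evaluate each row (bits = u,v,w,z, MSB first):
  row 0 [0000]: F1=0 F2=1 -> F1&~F2 -> 0
  row 1 [0001]: F1=0 F2=0 -> F1&~F2 -> 0
  row 2 [0010]: F1=0 F2=1 -> F1&~F2 -> 0
  row 3 [0011]: F1=0 F2=0 -> F1&~F2 -> 0
  row 4 [0100]: F1=0 F2=1 -> F1&~F2 -> 0
  row 5 [0101]: F1=0 F2=0 -> F1&~F2 -> 0
  row 6 [0110]: F1=1 F2=1 -> F1&~F2 -> 0
  row 7 [0111]: F1=1 F2=0 -> F1&~F2 -> 1
  row 8 [1000]: F1=0 F2=1 -> F1&~F2 -> 0
  row 9 [1001]: F1=0 F2=0 -> F1&~F2 -> 0
  row 10 [1010]: F1=1 F2=1 -> F1&~F2 -> 0
  row 11 [1011]: F1=1 F2=0 -> F1&~F2 -> 1
  row 12 [1100]: F1=0 F2=1 -> F1&~F2 -> 0
  row 13 [1101]: F1=0 F2=0 -> F1&~F2 -> 0
  row 14 [1110]: F1=0 F2=1 -> F1&~F2 -> 0
  row 15 [1111]: F1=0 F2=0 -> F1&~F2 -> 0
Full result column, 4 rows per line (u,v fixed per line; w,z runs 00..11 left to right):
  rows 0-3 [u,v=00]: 0000  = hex 0
  rows 4-7 [u,v=01]: 0001  = hex 1
  rows 8-11 [u,v=10]: 0001  = hex 1
  rows 12-15 [u,v=11]: 0000  = hex 0
Counterexample vector (row 0 .. row 15) = 0000000100010000
Output column grouped in 4s = 0000 0001 0001 0000 = 0x0110
Convert to decimal digit by digit (value = value*16 + digit):
  0 -> 0
  0*16 + 1 = 1
  1*16 + 1 = 17
  17*16 + 0 = 272
Decimal = 272

272


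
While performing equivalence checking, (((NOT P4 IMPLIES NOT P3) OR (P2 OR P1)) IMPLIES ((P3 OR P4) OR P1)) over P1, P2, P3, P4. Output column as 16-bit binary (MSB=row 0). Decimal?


Formula: (((NOT P4 IMPLIES NOT P3) OR (P2 OR P1)) IMPLIES ((P3 OR P4) OR P1)) over P1, P2, P3, P4 (16 rows)
Evaluate each row (bits = P1,P2,P3,P4, MSB first):
  row 0 [0000]: (((NOT 0 IMPLIES NOT 0) OR (0 OR 0)) IMPLIES ((0 OR 0) OR 0)) -> 0
  row 1 [0001]: (((NOT 1 IMPLIES NOT 0) OR (0 OR 0)) IMPLIES ((0 OR 1) OR 0)) -> 1
  row 2 [0010]: (((NOT 0 IMPLIES NOT 1) OR (0 OR 0)) IMPLIES ((1 OR 0) OR 0)) -> 1
  row 3 [0011]: (((NOT 1 IMPLIES NOT 1) OR (0 OR 0)) IMPLIES ((1 OR 1) OR 0)) -> 1
  row 4 [0100]: (((NOT 0 IMPLIES NOT 0) OR (1 OR 0)) IMPLIES ((0 OR 0) OR 0)) -> 0
  row 5 [0101]: (((NOT 1 IMPLIES NOT 0) OR (1 OR 0)) IMPLIES ((0 OR 1) OR 0)) -> 1
  row 6 [0110]: (((NOT 0 IMPLIES NOT 1) OR (1 OR 0)) IMPLIES ((1 OR 0) OR 0)) -> 1
  row 7 [0111]: (((NOT 1 IMPLIES NOT 1) OR (1 OR 0)) IMPLIES ((1 OR 1) OR 0)) -> 1
  row 8 [1000]: (((NOT 0 IMPLIES NOT 0) OR (0 OR 1)) IMPLIES ((0 OR 0) OR 1)) -> 1
  row 9 [1001]: (((NOT 1 IMPLIES NOT 0) OR (0 OR 1)) IMPLIES ((0 OR 1) OR 1)) -> 1
  row 10 [1010]: (((NOT 0 IMPLIES NOT 1) OR (0 OR 1)) IMPLIES ((1 OR 0) OR 1)) -> 1
  row 11 [1011]: (((NOT 1 IMPLIES NOT 1) OR (0 OR 1)) IMPLIES ((1 OR 1) OR 1)) -> 1
  row 12 [1100]: (((NOT 0 IMPLIES NOT 0) OR (1 OR 1)) IMPLIES ((0 OR 0) OR 1)) -> 1
  row 13 [1101]: (((NOT 1 IMPLIES NOT 0) OR (1 OR 1)) IMPLIES ((0 OR 1) OR 1)) -> 1
  row 14 [1110]: (((NOT 0 IMPLIES NOT 1) OR (1 OR 1)) IMPLIES ((1 OR 0) OR 1)) -> 1
  row 15 [1111]: (((NOT 1 IMPLIES NOT 1) OR (1 OR 1)) IMPLIES ((1 OR 1) OR 1)) -> 1
Full result column, 4 rows per line (P1,P2 fixed per line; P3,P4 runs 00..11 left to right):
  rows 0-3 [P1,P2=00]: 0111  = hex 7
  rows 4-7 [P1,P2=01]: 0111  = hex 7
  rows 8-11 [P1,P2=10]: 1111  = hex F
  rows 12-15 [P1,P2=11]: 1111  = hex F
Output column (row 0 .. row 15) = 0111011111111111
Output column grouped in 4s = 0111 0111 1111 1111 = 0x77FF
Convert to decimal digit by digit (value = value*16 + digit):
  7 -> 7
  7*16 + 7 = 119
  119*16 + 15 (F) = 1919
  1919*16 + 15 (F) = 30719
Decimal = 30719

30719


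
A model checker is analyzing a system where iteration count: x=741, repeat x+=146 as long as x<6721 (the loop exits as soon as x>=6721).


Step 1: x goes from 741 toward 6721 by 146; the body runs while x<6721, so iterations = ceil((bound-start)/step)
Step 2: Distance=5980
Step 3: ceil(5980/146)=41

41


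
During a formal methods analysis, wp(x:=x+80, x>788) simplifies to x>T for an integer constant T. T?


Formula: wp(x:=E, P) = P[E/x] (substitute E for x in postcondition)
Step 1: Postcondition: x>788
Step 2: Substitute x+80 for x: x+80>788
Step 3: Solve for x: x > 788-80 = 708

708


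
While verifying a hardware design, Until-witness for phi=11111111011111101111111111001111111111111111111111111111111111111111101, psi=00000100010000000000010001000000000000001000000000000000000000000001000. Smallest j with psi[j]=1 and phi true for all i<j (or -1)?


(phi U psi) at 0: need smallest j with psi[j]=1 and phi[i]=1 for all i in [0,j).
Scan from step 0:
  step 0: phi=1, psi=0 -> continue
  step 1: phi=1, psi=0 -> continue
  step 2: phi=1, psi=0 -> continue
  step 3: phi=1, psi=0 -> continue
  step 5: psi=1 and phi held for [0,5) -> witness found
Witness step = 5

5


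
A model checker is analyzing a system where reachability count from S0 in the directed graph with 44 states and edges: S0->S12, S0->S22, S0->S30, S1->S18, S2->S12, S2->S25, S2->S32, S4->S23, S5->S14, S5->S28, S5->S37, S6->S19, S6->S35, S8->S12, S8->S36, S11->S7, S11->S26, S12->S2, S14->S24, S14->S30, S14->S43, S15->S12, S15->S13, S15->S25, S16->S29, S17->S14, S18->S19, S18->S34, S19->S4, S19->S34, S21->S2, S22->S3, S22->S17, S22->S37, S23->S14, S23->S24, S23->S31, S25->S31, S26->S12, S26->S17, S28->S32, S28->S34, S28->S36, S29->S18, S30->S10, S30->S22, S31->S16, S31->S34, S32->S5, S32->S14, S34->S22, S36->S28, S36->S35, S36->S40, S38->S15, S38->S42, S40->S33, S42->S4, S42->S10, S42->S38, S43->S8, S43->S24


BFS from S0:
  layer 0: {S0}
  layer 1: {S12, S22, S30}
  layer 2: {S2, S3, S10, S17, S37}
  layer 3: {S14, S25, S32}
  layer 4: {S5, S24, S31, S43}
  layer 5: {S8, S16, S28, S34}
  layer 6: {S29, S36}
  layer 7: {S18, S35, S40}
  layer 8: {S19, S33}
  layer 9: {S4}
  layer 10: {S23}
Reachable set: {S0, S2, S3, S4, S5, S8, S10, S12, S14, S16, S17, S18, S19, S22, S23, S24, S25, S28, S29, S30, S31, S32, S33, S34, S35, S36, S37, S40, S43}
Count = 29

29


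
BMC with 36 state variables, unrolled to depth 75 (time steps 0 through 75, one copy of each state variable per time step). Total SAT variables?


BMC unrolls to depth k, creating one copy of each state var for steps 0..k.
Step count = 75 + 1 = 76 (steps 0 through 75)
Vars per step = 36
Total = 36 * 76 = 2736

2736


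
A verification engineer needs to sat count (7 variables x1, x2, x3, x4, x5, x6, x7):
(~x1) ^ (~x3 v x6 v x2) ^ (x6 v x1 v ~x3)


CNF with 3 clauses over 7 vars (128 assignments).
An assignment satisfies CNF iff every clause has >=1 true literal.
Check each row (bits = x1,x2,x3,x4,x5,x6,x7; clause T/F shown):
  row 0 [0000000]: clauses=TTT -> 1
  row 1 [0000001]: clauses=TTT -> 1
  row 2 [0000010]: clauses=TTT -> 1
  row 3 [0000011]: clauses=TTT -> 1
  row 4 [0000100]: clauses=TTT -> 1
  (every remaining row is evaluated the same way; all 128 results are listed next)
Full result column, 8 rows per line (x1,x2,x3,x4 fixed per line; x5,x6,x7 runs 000..111 left to right):
  rows 0-7 [x1,x2,x3,x4=0000]: 11111111  (ones: 8)
  rows 8-15 [x1,x2,x3,x4=0001]: 11111111  (ones: 8)
  rows 16-23 [x1,x2,x3,x4=0010]: 00110011  (ones: 4)
  rows 24-31 [x1,x2,x3,x4=0011]: 00110011  (ones: 4)
  rows 32-39 [x1,x2,x3,x4=0100]: 11111111  (ones: 8)
  rows 40-47 [x1,x2,x3,x4=0101]: 11111111  (ones: 8)
  rows 48-55 [x1,x2,x3,x4=0110]: 00110011  (ones: 4)
  rows 56-63 [x1,x2,x3,x4=0111]: 00110011  (ones: 4)
  rows 64-71 [x1,x2,x3,x4=1000]: 00000000  (ones: 0)
  rows 72-79 [x1,x2,x3,x4=1001]: 00000000  (ones: 0)
  rows 80-87 [x1,x2,x3,x4=1010]: 00000000  (ones: 0)
  rows 88-95 [x1,x2,x3,x4=1011]: 00000000  (ones: 0)
  rows 96-103 [x1,x2,x3,x4=1100]: 00000000  (ones: 0)
  rows 104-111 [x1,x2,x3,x4=1101]: 00000000  (ones: 0)
  rows 112-119 [x1,x2,x3,x4=1110]: 00000000  (ones: 0)
  rows 120-127 [x1,x2,x3,x4=1111]: 00000000  (ones: 0)
Satisfying assignments = 8+8+4+4+8+8+4+4+0+0+0+0+0+0+0+0 = 48

48


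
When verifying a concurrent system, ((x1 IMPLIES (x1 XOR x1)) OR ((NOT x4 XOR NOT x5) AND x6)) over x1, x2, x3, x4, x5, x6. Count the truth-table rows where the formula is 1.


Formula: ((x1 IMPLIES (x1 XOR x1)) OR ((NOT x4 XOR NOT x5) AND x6)) over 6 vars (64 rows)
Evaluate each row (x1, x2, x3, x4, x5, x6 as bits, MSB first):
  row 0 [000000]: ((0 IMPLIES (0 XOR 0)) OR ((NOT 0 XOR NOT 0) AND 0)) -> 1
  row 1 [000001]: ((0 IMPLIES (0 XOR 0)) OR ((NOT 0 XOR NOT 0) AND 1)) -> 1
  row 2 [000010]: ((0 IMPLIES (0 XOR 0)) OR ((NOT 0 XOR NOT 1) AND 0)) -> 1
  row 3 [000011]: ((0 IMPLIES (0 XOR 0)) OR ((NOT 0 XOR NOT 1) AND 1)) -> 1
  row 4 [000100]: ((0 IMPLIES (0 XOR 0)) OR ((NOT 1 XOR NOT 0) AND 0)) -> 1
  (every remaining row is evaluated the same way; all 64 results are listed next)
Full result column, 8 rows per line (x1,x2,x3 fixed per line; x4,x5,x6 runs 000..111 left to right):
  rows 0-7 [x1,x2,x3=000]: 11111111  (ones: 8)
  rows 8-15 [x1,x2,x3=001]: 11111111  (ones: 8)
  rows 16-23 [x1,x2,x3=010]: 11111111  (ones: 8)
  rows 24-31 [x1,x2,x3=011]: 11111111  (ones: 8)
  rows 32-39 [x1,x2,x3=100]: 00010100  (ones: 2)
  rows 40-47 [x1,x2,x3=101]: 00010100  (ones: 2)
  rows 48-55 [x1,x2,x3=110]: 00010100  (ones: 2)
  rows 56-63 [x1,x2,x3=111]: 00010100  (ones: 2)
Count of 1-rows = 8+8+8+8+2+2+2+2 = 40

40


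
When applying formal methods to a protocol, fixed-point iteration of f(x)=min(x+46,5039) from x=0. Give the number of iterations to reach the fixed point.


Step 1: x=0, cap=5039, increment=46
Step 2: x grows by 46 each step until capped at 5039; fixed point is x=5039
Step 3: iterations = ceil(5039/46) = 110

110


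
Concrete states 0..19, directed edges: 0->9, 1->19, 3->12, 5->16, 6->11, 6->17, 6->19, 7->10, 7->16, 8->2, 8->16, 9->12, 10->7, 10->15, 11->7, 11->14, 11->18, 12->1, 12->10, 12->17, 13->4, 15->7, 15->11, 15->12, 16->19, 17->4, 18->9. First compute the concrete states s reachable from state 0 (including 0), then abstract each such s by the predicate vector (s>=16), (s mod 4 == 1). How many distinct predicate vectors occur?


BFS from 0:
Concrete reachable: {0, 1, 4, 7, 9, 10, 11, 12, 14, 15, 16, 17, 18, 19}
Abstract via predicates (s>=16), (s mod 4 == 1):
  (0,0) <- {0, 4, 7, 10, 11, 12, 14, 15}
  (0,1) <- {1, 9}
  (1,0) <- {16, 18, 19}
  (1,1) <- {17}
Distinct abstract states = 4

4


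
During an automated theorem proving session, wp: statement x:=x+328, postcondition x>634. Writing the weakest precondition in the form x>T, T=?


Formula: wp(x:=E, P) = P[E/x] (substitute E for x in postcondition)
Step 1: Postcondition: x>634
Step 2: Substitute x+328 for x: x+328>634
Step 3: Solve for x: x > 634-328 = 306

306


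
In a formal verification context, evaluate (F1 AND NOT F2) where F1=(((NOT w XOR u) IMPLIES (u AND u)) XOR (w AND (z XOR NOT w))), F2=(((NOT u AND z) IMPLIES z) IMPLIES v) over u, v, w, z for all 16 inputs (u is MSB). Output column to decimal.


F1 = (((NOT w XOR u) IMPLIES (u AND u)) XOR (w AND (z XOR NOT w)))
F2 = (((NOT u AND z) IMPLIES z) IMPLIES v)
Counterexample to F1=>F2 is where F1=1 and F2=0.
Evaluate each row (bits = u,v,w,z, MSB first):
  row 0 [0000]: F1=0 F2=0 -> F1&~F2 -> 0
  row 1 [0001]: F1=0 F2=0 -> F1&~F2 -> 0
  row 2 [0010]: F1=1 F2=0 -> F1&~F2 -> 1
  row 3 [0011]: F1=0 F2=0 -> F1&~F2 -> 0
  row 4 [0100]: F1=0 F2=1 -> F1&~F2 -> 0
  row 5 [0101]: F1=0 F2=1 -> F1&~F2 -> 0
  row 6 [0110]: F1=1 F2=1 -> F1&~F2 -> 0
  row 7 [0111]: F1=0 F2=1 -> F1&~F2 -> 0
  row 8 [1000]: F1=1 F2=0 -> F1&~F2 -> 1
  row 9 [1001]: F1=1 F2=0 -> F1&~F2 -> 1
  row 10 [1010]: F1=1 F2=0 -> F1&~F2 -> 1
  row 11 [1011]: F1=0 F2=0 -> F1&~F2 -> 0
  row 12 [1100]: F1=1 F2=1 -> F1&~F2 -> 0
  row 13 [1101]: F1=1 F2=1 -> F1&~F2 -> 0
  row 14 [1110]: F1=1 F2=1 -> F1&~F2 -> 0
  row 15 [1111]: F1=0 F2=1 -> F1&~F2 -> 0
Full result column, 4 rows per line (u,v fixed per line; w,z runs 00..11 left to right):
  rows 0-3 [u,v=00]: 0010  = hex 2
  rows 4-7 [u,v=01]: 0000  = hex 0
  rows 8-11 [u,v=10]: 1110  = hex E
  rows 12-15 [u,v=11]: 0000  = hex 0
Counterexample vector (row 0 .. row 15) = 0010000011100000
Output column grouped in 4s = 0010 0000 1110 0000 = 0x20E0
Convert to decimal digit by digit (value = value*16 + digit):
  2 -> 2
  2*16 + 0 = 32
  32*16 + 14 (E) = 526
  526*16 + 0 = 8416
Decimal = 8416

8416


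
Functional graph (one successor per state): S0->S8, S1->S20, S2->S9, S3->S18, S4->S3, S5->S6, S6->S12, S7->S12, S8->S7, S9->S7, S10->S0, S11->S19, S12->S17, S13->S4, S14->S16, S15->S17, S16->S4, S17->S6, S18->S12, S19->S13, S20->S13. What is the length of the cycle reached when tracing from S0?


Trace from S0 until a state repeats:
  S0 -> S8 -> S7 -> S12 -> S17 -> S6 -> S12
S12 first seen at step 3, revisited at step 6.
Cycle length = 6 - 3 = 3

3


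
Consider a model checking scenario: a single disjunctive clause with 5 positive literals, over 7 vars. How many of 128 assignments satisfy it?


Step 1: Total=2^7=128
Step 2: Unsat when all 5 false: 2^2=4
Step 3: Sat=128-4=124

124


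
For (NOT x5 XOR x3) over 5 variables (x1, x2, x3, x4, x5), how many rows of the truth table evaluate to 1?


Formula: (NOT x5 XOR x3) over 5 vars (32 rows)
Evaluate each row (x1, x2, x3, x4, x5 as bits, MSB first):
  row 0 [00000]: (NOT 0 XOR 0) -> 1
  row 1 [00001]: (NOT 1 XOR 0) -> 0
  row 2 [00010]: (NOT 0 XOR 0) -> 1
  row 3 [00011]: (NOT 1 XOR 0) -> 0
  row 4 [00100]: (NOT 0 XOR 1) -> 0
  row 5 [00101]: (NOT 1 XOR 1) -> 1
  row 6 [00110]: (NOT 0 XOR 1) -> 0
  row 7 [00111]: (NOT 1 XOR 1) -> 1
  row 8 [01000]: (NOT 0 XOR 0) -> 1
  row 9 [01001]: (NOT 1 XOR 0) -> 0
  row 10 [01010]: (NOT 0 XOR 0) -> 1
  row 11 [01011]: (NOT 1 XOR 0) -> 0
  row 12 [01100]: (NOT 0 XOR 1) -> 0
  row 13 [01101]: (NOT 1 XOR 1) -> 1
  row 14 [01110]: (NOT 0 XOR 1) -> 0
  row 15 [01111]: (NOT 1 XOR 1) -> 1
  row 16 [10000]: (NOT 0 XOR 0) -> 1
  row 17 [10001]: (NOT 1 XOR 0) -> 0
  row 18 [10010]: (NOT 0 XOR 0) -> 1
  row 19 [10011]: (NOT 1 XOR 0) -> 0
  row 20 [10100]: (NOT 0 XOR 1) -> 0
  row 21 [10101]: (NOT 1 XOR 1) -> 1
  row 22 [10110]: (NOT 0 XOR 1) -> 0
  row 23 [10111]: (NOT 1 XOR 1) -> 1
  row 24 [11000]: (NOT 0 XOR 0) -> 1
  row 25 [11001]: (NOT 1 XOR 0) -> 0
  row 26 [11010]: (NOT 0 XOR 0) -> 1
  row 27 [11011]: (NOT 1 XOR 0) -> 0
  row 28 [11100]: (NOT 0 XOR 1) -> 0
  row 29 [11101]: (NOT 1 XOR 1) -> 1
  row 30 [11110]: (NOT 0 XOR 1) -> 0
  row 31 [11111]: (NOT 1 XOR 1) -> 1
Full result column, 8 rows per line (x1,x2 fixed per line; x3,x4,x5 runs 000..111 left to right):
  rows 0-7 [x1,x2=00]: 10100101  (ones: 4)
  rows 8-15 [x1,x2=01]: 10100101  (ones: 4)
  rows 16-23 [x1,x2=10]: 10100101  (ones: 4)
  rows 24-31 [x1,x2=11]: 10100101  (ones: 4)
Count of 1-rows = 4+4+4+4 = 16

16


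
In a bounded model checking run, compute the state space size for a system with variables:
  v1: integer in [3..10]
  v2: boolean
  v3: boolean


State space = product of domain sizes of all variables.
Domain sizes:
  v1 (integer in [3..10]): 8
  v2 (boolean): 2
  v3 (boolean): 2
Product = 8 * 2 * 2 = 32

32


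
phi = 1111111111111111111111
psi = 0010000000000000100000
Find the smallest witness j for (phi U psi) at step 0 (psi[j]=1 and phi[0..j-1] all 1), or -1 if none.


(phi U psi) at 0: need smallest j with psi[j]=1 and phi[i]=1 for all i in [0,j).
Scan from step 0:
  step 0: phi=1, psi=0 -> continue
  step 1: phi=1, psi=0 -> continue
  step 2: psi=1 and phi held for [0,2) -> witness found
Witness step = 2

2


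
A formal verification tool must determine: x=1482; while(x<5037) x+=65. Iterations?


Step 1: x goes from 1482 toward 5037 by 65; the body runs while x<5037, so iterations = ceil((bound-start)/step)
Step 2: Distance=3555
Step 3: ceil(3555/65)=55

55


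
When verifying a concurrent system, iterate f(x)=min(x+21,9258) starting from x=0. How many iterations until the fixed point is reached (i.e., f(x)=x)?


Step 1: x=0, cap=9258, increment=21
Step 2: x grows by 21 each step until capped at 9258; fixed point is x=9258
Step 3: iterations = ceil(9258/21) = 441

441


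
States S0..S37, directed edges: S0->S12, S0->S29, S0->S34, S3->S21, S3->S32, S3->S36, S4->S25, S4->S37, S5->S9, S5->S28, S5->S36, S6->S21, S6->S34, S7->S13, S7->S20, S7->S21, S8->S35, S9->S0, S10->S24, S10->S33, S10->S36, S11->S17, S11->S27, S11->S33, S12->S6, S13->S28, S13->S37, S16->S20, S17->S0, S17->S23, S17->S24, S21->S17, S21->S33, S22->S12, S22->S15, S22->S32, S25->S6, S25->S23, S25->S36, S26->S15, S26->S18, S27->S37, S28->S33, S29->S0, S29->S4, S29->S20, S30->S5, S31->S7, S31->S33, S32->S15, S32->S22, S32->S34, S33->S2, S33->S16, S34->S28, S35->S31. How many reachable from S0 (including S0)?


BFS from S0:
  layer 0: {S0}
  layer 1: {S12, S29, S34}
  layer 2: {S4, S6, S20, S28}
  layer 3: {S21, S25, S33, S37}
  layer 4: {S2, S16, S17, S23, S36}
  layer 5: {S24}
Reachable set: {S0, S2, S4, S6, S12, S16, S17, S20, S21, S23, S24, S25, S28, S29, S33, S34, S36, S37}
Count = 18

18


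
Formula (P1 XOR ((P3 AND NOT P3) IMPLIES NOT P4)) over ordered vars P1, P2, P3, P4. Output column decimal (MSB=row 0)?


Formula: (P1 XOR ((P3 AND NOT P3) IMPLIES NOT P4)) over P1, P2, P3, P4 (16 rows)
Evaluate each row (bits = P1,P2,P3,P4, MSB first):
  row 0 [0000]: (0 XOR ((0 AND NOT 0) IMPLIES NOT 0)) -> 1
  row 1 [0001]: (0 XOR ((0 AND NOT 0) IMPLIES NOT 1)) -> 1
  row 2 [0010]: (0 XOR ((1 AND NOT 1) IMPLIES NOT 0)) -> 1
  row 3 [0011]: (0 XOR ((1 AND NOT 1) IMPLIES NOT 1)) -> 1
  row 4 [0100]: (0 XOR ((0 AND NOT 0) IMPLIES NOT 0)) -> 1
  row 5 [0101]: (0 XOR ((0 AND NOT 0) IMPLIES NOT 1)) -> 1
  row 6 [0110]: (0 XOR ((1 AND NOT 1) IMPLIES NOT 0)) -> 1
  row 7 [0111]: (0 XOR ((1 AND NOT 1) IMPLIES NOT 1)) -> 1
  row 8 [1000]: (1 XOR ((0 AND NOT 0) IMPLIES NOT 0)) -> 0
  row 9 [1001]: (1 XOR ((0 AND NOT 0) IMPLIES NOT 1)) -> 0
  row 10 [1010]: (1 XOR ((1 AND NOT 1) IMPLIES NOT 0)) -> 0
  row 11 [1011]: (1 XOR ((1 AND NOT 1) IMPLIES NOT 1)) -> 0
  row 12 [1100]: (1 XOR ((0 AND NOT 0) IMPLIES NOT 0)) -> 0
  row 13 [1101]: (1 XOR ((0 AND NOT 0) IMPLIES NOT 1)) -> 0
  row 14 [1110]: (1 XOR ((1 AND NOT 1) IMPLIES NOT 0)) -> 0
  row 15 [1111]: (1 XOR ((1 AND NOT 1) IMPLIES NOT 1)) -> 0
Full result column, 4 rows per line (P1,P2 fixed per line; P3,P4 runs 00..11 left to right):
  rows 0-3 [P1,P2=00]: 1111  = hex F
  rows 4-7 [P1,P2=01]: 1111  = hex F
  rows 8-11 [P1,P2=10]: 0000  = hex 0
  rows 12-15 [P1,P2=11]: 0000  = hex 0
Output column (row 0 .. row 15) = 1111111100000000
Output column grouped in 4s = 1111 1111 0000 0000 = 0xFF00
Convert to decimal digit by digit (value = value*16 + digit):
  F -> 15
  15*16 + 15 (F) = 255
  255*16 + 0 = 4080
  4080*16 + 0 = 65280
Decimal = 65280

65280


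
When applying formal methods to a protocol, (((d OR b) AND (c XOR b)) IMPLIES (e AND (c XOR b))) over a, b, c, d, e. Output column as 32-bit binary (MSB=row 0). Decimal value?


Formula: (((d OR b) AND (c XOR b)) IMPLIES (e AND (c XOR b))) over a, b, c, d, e (32 rows)
Evaluate each row (bits = a,b,c,d,e, MSB first):
  row 0 [00000]: (((0 OR 0) AND (0 XOR 0)) IMPLIES (0 AND (0 XOR 0))) -> 1
  row 1 [00001]: (((0 OR 0) AND (0 XOR 0)) IMPLIES (1 AND (0 XOR 0))) -> 1
  row 2 [00010]: (((1 OR 0) AND (0 XOR 0)) IMPLIES (0 AND (0 XOR 0))) -> 1
  row 3 [00011]: (((1 OR 0) AND (0 XOR 0)) IMPLIES (1 AND (0 XOR 0))) -> 1
  row 4 [00100]: (((0 OR 0) AND (1 XOR 0)) IMPLIES (0 AND (1 XOR 0))) -> 1
  row 5 [00101]: (((0 OR 0) AND (1 XOR 0)) IMPLIES (1 AND (1 XOR 0))) -> 1
  row 6 [00110]: (((1 OR 0) AND (1 XOR 0)) IMPLIES (0 AND (1 XOR 0))) -> 0
  row 7 [00111]: (((1 OR 0) AND (1 XOR 0)) IMPLIES (1 AND (1 XOR 0))) -> 1
  row 8 [01000]: (((0 OR 1) AND (0 XOR 1)) IMPLIES (0 AND (0 XOR 1))) -> 0
  row 9 [01001]: (((0 OR 1) AND (0 XOR 1)) IMPLIES (1 AND (0 XOR 1))) -> 1
  row 10 [01010]: (((1 OR 1) AND (0 XOR 1)) IMPLIES (0 AND (0 XOR 1))) -> 0
  row 11 [01011]: (((1 OR 1) AND (0 XOR 1)) IMPLIES (1 AND (0 XOR 1))) -> 1
  row 12 [01100]: (((0 OR 1) AND (1 XOR 1)) IMPLIES (0 AND (1 XOR 1))) -> 1
  row 13 [01101]: (((0 OR 1) AND (1 XOR 1)) IMPLIES (1 AND (1 XOR 1))) -> 1
  row 14 [01110]: (((1 OR 1) AND (1 XOR 1)) IMPLIES (0 AND (1 XOR 1))) -> 1
  row 15 [01111]: (((1 OR 1) AND (1 XOR 1)) IMPLIES (1 AND (1 XOR 1))) -> 1
  row 16 [10000]: (((0 OR 0) AND (0 XOR 0)) IMPLIES (0 AND (0 XOR 0))) -> 1
  row 17 [10001]: (((0 OR 0) AND (0 XOR 0)) IMPLIES (1 AND (0 XOR 0))) -> 1
  row 18 [10010]: (((1 OR 0) AND (0 XOR 0)) IMPLIES (0 AND (0 XOR 0))) -> 1
  row 19 [10011]: (((1 OR 0) AND (0 XOR 0)) IMPLIES (1 AND (0 XOR 0))) -> 1
  row 20 [10100]: (((0 OR 0) AND (1 XOR 0)) IMPLIES (0 AND (1 XOR 0))) -> 1
  row 21 [10101]: (((0 OR 0) AND (1 XOR 0)) IMPLIES (1 AND (1 XOR 0))) -> 1
  row 22 [10110]: (((1 OR 0) AND (1 XOR 0)) IMPLIES (0 AND (1 XOR 0))) -> 0
  row 23 [10111]: (((1 OR 0) AND (1 XOR 0)) IMPLIES (1 AND (1 XOR 0))) -> 1
  row 24 [11000]: (((0 OR 1) AND (0 XOR 1)) IMPLIES (0 AND (0 XOR 1))) -> 0
  row 25 [11001]: (((0 OR 1) AND (0 XOR 1)) IMPLIES (1 AND (0 XOR 1))) -> 1
  row 26 [11010]: (((1 OR 1) AND (0 XOR 1)) IMPLIES (0 AND (0 XOR 1))) -> 0
  row 27 [11011]: (((1 OR 1) AND (0 XOR 1)) IMPLIES (1 AND (0 XOR 1))) -> 1
  row 28 [11100]: (((0 OR 1) AND (1 XOR 1)) IMPLIES (0 AND (1 XOR 1))) -> 1
  row 29 [11101]: (((0 OR 1) AND (1 XOR 1)) IMPLIES (1 AND (1 XOR 1))) -> 1
  row 30 [11110]: (((1 OR 1) AND (1 XOR 1)) IMPLIES (0 AND (1 XOR 1))) -> 1
  row 31 [11111]: (((1 OR 1) AND (1 XOR 1)) IMPLIES (1 AND (1 XOR 1))) -> 1
Full result column, 4 rows per line (a,b,c fixed per line; d,e runs 00..11 left to right):
  rows 0-3 [a,b,c=000]: 1111  = hex F
  rows 4-7 [a,b,c=001]: 1101  = hex D
  rows 8-11 [a,b,c=010]: 0101  = hex 5
  rows 12-15 [a,b,c=011]: 1111  = hex F
  rows 16-19 [a,b,c=100]: 1111  = hex F
  rows 20-23 [a,b,c=101]: 1101  = hex D
  rows 24-27 [a,b,c=110]: 0101  = hex 5
  rows 28-31 [a,b,c=111]: 1111  = hex F
Output column (row 0 .. row 31) = 11111101010111111111110101011111
Output column grouped in 4s = 1111 1101 0101 1111 1111 1101 0101 1111 = 0xFD5FFD5F
Convert to decimal digit by digit (value = value*16 + digit):
  F -> 15
  15*16 + 13 (D) = 253
  253*16 + 5 = 4053
  4053*16 + 15 (F) = 64863
  64863*16 + 15 (F) = 1037823
  1037823*16 + 13 (D) = 16605181
  16605181*16 + 5 = 265682901
  265682901*16 + 15 (F) = 4250926431
Decimal = 4250926431

4250926431


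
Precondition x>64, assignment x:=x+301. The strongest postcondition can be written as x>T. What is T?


Formula: sp(P, x:=E) = exists old_x. (x = E[old_x/x]) AND P[old_x/x] (old_x is the value of x before the assignment; eliminate old_x by solving x = E[old_x/x] for old_x)
Step 1: Precondition P: x>64, i.e. old_x > 64
Step 2: Assignment gives x = old_x + 301, so old_x = x - 301
Step 3: Substitute into P: x - 301 > 64
Step 4: Simplify: x > 64+301 = 365

365


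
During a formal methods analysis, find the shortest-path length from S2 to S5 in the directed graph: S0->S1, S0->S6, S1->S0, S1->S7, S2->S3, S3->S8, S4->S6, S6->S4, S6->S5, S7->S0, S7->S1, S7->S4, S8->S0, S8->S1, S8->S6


BFS layer-by-layer from S2:
  dist 0: {S2}
  dist 1: {S3}
  dist 2: {S8}
  dist 3: {S0, S1, S6}
  dist 4: {S4, S5, S7}
  -> S5 reached at distance 4
Shortest path length = 4

4


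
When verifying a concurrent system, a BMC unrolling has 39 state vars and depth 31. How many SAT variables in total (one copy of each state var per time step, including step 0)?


BMC unrolls to depth k, creating one copy of each state var for steps 0..k.
Step count = 31 + 1 = 32 (steps 0 through 31)
Vars per step = 39
Total = 39 * 32 = 1248

1248


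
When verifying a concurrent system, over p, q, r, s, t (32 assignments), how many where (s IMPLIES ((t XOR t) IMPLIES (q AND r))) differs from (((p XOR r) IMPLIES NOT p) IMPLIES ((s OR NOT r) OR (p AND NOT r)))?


F1 = (s IMPLIES ((t XOR t) IMPLIES (q AND r)))
F2 = (((p XOR r) IMPLIES NOT p) IMPLIES ((s OR NOT r) OR (p AND NOT r)))
Evaluate both on each of 32 rows (bits = p,q,r,s,t):
  row 0 [00000]: F1=1 F2=1 -> 0
  row 1 [00001]: F1=1 F2=1 -> 0
  row 2 [00010]: F1=1 F2=1 -> 0
  row 3 [00011]: F1=1 F2=1 -> 0
  row 4 [00100]: F1=1 F2=0 (differ) -> 1
  row 5 [00101]: F1=1 F2=0 (differ) -> 1
  row 6 [00110]: F1=1 F2=1 -> 0
  row 7 [00111]: F1=1 F2=1 -> 0
  row 8 [01000]: F1=1 F2=1 -> 0
  row 9 [01001]: F1=1 F2=1 -> 0
  row 10 [01010]: F1=1 F2=1 -> 0
  row 11 [01011]: F1=1 F2=1 -> 0
  row 12 [01100]: F1=1 F2=0 (differ) -> 1
  row 13 [01101]: F1=1 F2=0 (differ) -> 1
  row 14 [01110]: F1=1 F2=1 -> 0
  row 15 [01111]: F1=1 F2=1 -> 0
  row 16 [10000]: F1=1 F2=1 -> 0
  row 17 [10001]: F1=1 F2=1 -> 0
  row 18 [10010]: F1=1 F2=1 -> 0
  row 19 [10011]: F1=1 F2=1 -> 0
  row 20 [10100]: F1=1 F2=0 (differ) -> 1
  row 21 [10101]: F1=1 F2=0 (differ) -> 1
  row 22 [10110]: F1=1 F2=1 -> 0
  row 23 [10111]: F1=1 F2=1 -> 0
  row 24 [11000]: F1=1 F2=1 -> 0
  row 25 [11001]: F1=1 F2=1 -> 0
  row 26 [11010]: F1=1 F2=1 -> 0
  row 27 [11011]: F1=1 F2=1 -> 0
  row 28 [11100]: F1=1 F2=0 (differ) -> 1
  row 29 [11101]: F1=1 F2=0 (differ) -> 1
  row 30 [11110]: F1=1 F2=1 -> 0
  row 31 [11111]: F1=1 F2=1 -> 0
Full result column, 8 rows per line (p,q fixed per line; r,s,t runs 000..111 left to right):
  rows 0-7 [p,q=00]: 00001100  (ones: 2)
  rows 8-15 [p,q=01]: 00001100  (ones: 2)
  rows 16-23 [p,q=10]: 00001100  (ones: 2)
  rows 24-31 [p,q=11]: 00001100  (ones: 2)
Disagreements = 2+2+2+2 = 8

8


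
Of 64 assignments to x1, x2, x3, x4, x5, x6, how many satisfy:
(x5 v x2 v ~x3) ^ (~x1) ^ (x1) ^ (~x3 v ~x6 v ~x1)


CNF with 4 clauses over 6 vars (64 assignments).
An assignment satisfies CNF iff every clause has >=1 true literal.
Check each row (bits = x1,x2,x3,x4,x5,x6; clause T/F shown):
  row 0 [000000]: clauses=TTFT -> 0
  row 1 [000001]: clauses=TTFT -> 0
  row 2 [000010]: clauses=TTFT -> 0
  row 3 [000011]: clauses=TTFT -> 0
  row 4 [000100]: clauses=TTFT -> 0
  (every remaining row is evaluated the same way; all 64 results are listed next)
Full result column, 8 rows per line (x1,x2,x3 fixed per line; x4,x5,x6 runs 000..111 left to right):
  rows 0-7 [x1,x2,x3=000]: 00000000  (ones: 0)
  rows 8-15 [x1,x2,x3=001]: 00000000  (ones: 0)
  rows 16-23 [x1,x2,x3=010]: 00000000  (ones: 0)
  rows 24-31 [x1,x2,x3=011]: 00000000  (ones: 0)
  rows 32-39 [x1,x2,x3=100]: 00000000  (ones: 0)
  rows 40-47 [x1,x2,x3=101]: 00000000  (ones: 0)
  rows 48-55 [x1,x2,x3=110]: 00000000  (ones: 0)
  rows 56-63 [x1,x2,x3=111]: 00000000  (ones: 0)
Satisfying assignments = 0+0+0+0+0+0+0+0 = 0

0


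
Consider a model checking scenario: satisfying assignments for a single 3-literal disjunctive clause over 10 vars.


Step 1: Total=2^10=1024
Step 2: Unsat when all 3 false: 2^7=128
Step 3: Sat=1024-128=896

896


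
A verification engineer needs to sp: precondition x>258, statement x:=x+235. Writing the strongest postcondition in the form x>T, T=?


Formula: sp(P, x:=E) = exists old_x. (x = E[old_x/x]) AND P[old_x/x] (old_x is the value of x before the assignment; eliminate old_x by solving x = E[old_x/x] for old_x)
Step 1: Precondition P: x>258, i.e. old_x > 258
Step 2: Assignment gives x = old_x + 235, so old_x = x - 235
Step 3: Substitute into P: x - 235 > 258
Step 4: Simplify: x > 258+235 = 493

493


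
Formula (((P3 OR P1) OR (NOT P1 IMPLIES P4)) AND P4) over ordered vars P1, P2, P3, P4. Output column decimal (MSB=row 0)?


Formula: (((P3 OR P1) OR (NOT P1 IMPLIES P4)) AND P4) over P1, P2, P3, P4 (16 rows)
Evaluate each row (bits = P1,P2,P3,P4, MSB first):
  row 0 [0000]: (((0 OR 0) OR (NOT 0 IMPLIES 0)) AND 0) -> 0
  row 1 [0001]: (((0 OR 0) OR (NOT 0 IMPLIES 1)) AND 1) -> 1
  row 2 [0010]: (((1 OR 0) OR (NOT 0 IMPLIES 0)) AND 0) -> 0
  row 3 [0011]: (((1 OR 0) OR (NOT 0 IMPLIES 1)) AND 1) -> 1
  row 4 [0100]: (((0 OR 0) OR (NOT 0 IMPLIES 0)) AND 0) -> 0
  row 5 [0101]: (((0 OR 0) OR (NOT 0 IMPLIES 1)) AND 1) -> 1
  row 6 [0110]: (((1 OR 0) OR (NOT 0 IMPLIES 0)) AND 0) -> 0
  row 7 [0111]: (((1 OR 0) OR (NOT 0 IMPLIES 1)) AND 1) -> 1
  row 8 [1000]: (((0 OR 1) OR (NOT 1 IMPLIES 0)) AND 0) -> 0
  row 9 [1001]: (((0 OR 1) OR (NOT 1 IMPLIES 1)) AND 1) -> 1
  row 10 [1010]: (((1 OR 1) OR (NOT 1 IMPLIES 0)) AND 0) -> 0
  row 11 [1011]: (((1 OR 1) OR (NOT 1 IMPLIES 1)) AND 1) -> 1
  row 12 [1100]: (((0 OR 1) OR (NOT 1 IMPLIES 0)) AND 0) -> 0
  row 13 [1101]: (((0 OR 1) OR (NOT 1 IMPLIES 1)) AND 1) -> 1
  row 14 [1110]: (((1 OR 1) OR (NOT 1 IMPLIES 0)) AND 0) -> 0
  row 15 [1111]: (((1 OR 1) OR (NOT 1 IMPLIES 1)) AND 1) -> 1
Full result column, 4 rows per line (P1,P2 fixed per line; P3,P4 runs 00..11 left to right):
  rows 0-3 [P1,P2=00]: 0101  = hex 5
  rows 4-7 [P1,P2=01]: 0101  = hex 5
  rows 8-11 [P1,P2=10]: 0101  = hex 5
  rows 12-15 [P1,P2=11]: 0101  = hex 5
Output column (row 0 .. row 15) = 0101010101010101
Output column grouped in 4s = 0101 0101 0101 0101 = 0x5555
Convert to decimal digit by digit (value = value*16 + digit):
  5 -> 5
  5*16 + 5 = 85
  85*16 + 5 = 1365
  1365*16 + 5 = 21845
Decimal = 21845

21845


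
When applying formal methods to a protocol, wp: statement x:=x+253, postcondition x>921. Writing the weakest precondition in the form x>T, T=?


Formula: wp(x:=E, P) = P[E/x] (substitute E for x in postcondition)
Step 1: Postcondition: x>921
Step 2: Substitute x+253 for x: x+253>921
Step 3: Solve for x: x > 921-253 = 668

668


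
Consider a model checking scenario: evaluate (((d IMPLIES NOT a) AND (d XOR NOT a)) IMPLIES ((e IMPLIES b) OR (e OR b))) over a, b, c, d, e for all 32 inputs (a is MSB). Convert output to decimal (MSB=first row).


Formula: (((d IMPLIES NOT a) AND (d XOR NOT a)) IMPLIES ((e IMPLIES b) OR (e OR b))) over a, b, c, d, e (32 rows)
Evaluate each row (bits = a,b,c,d,e, MSB first):
  row 0 [00000]: (((0 IMPLIES NOT 0) AND (0 XOR NOT 0)) IMPLIES ((0 IMPLIES 0) OR (0 OR 0))) -> 1
  row 1 [00001]: (((0 IMPLIES NOT 0) AND (0 XOR NOT 0)) IMPLIES ((1 IMPLIES 0) OR (1 OR 0))) -> 1
  row 2 [00010]: (((1 IMPLIES NOT 0) AND (1 XOR NOT 0)) IMPLIES ((0 IMPLIES 0) OR (0 OR 0))) -> 1
  row 3 [00011]: (((1 IMPLIES NOT 0) AND (1 XOR NOT 0)) IMPLIES ((1 IMPLIES 0) OR (1 OR 0))) -> 1
  row 4 [00100]: (((0 IMPLIES NOT 0) AND (0 XOR NOT 0)) IMPLIES ((0 IMPLIES 0) OR (0 OR 0))) -> 1
  row 5 [00101]: (((0 IMPLIES NOT 0) AND (0 XOR NOT 0)) IMPLIES ((1 IMPLIES 0) OR (1 OR 0))) -> 1
  row 6 [00110]: (((1 IMPLIES NOT 0) AND (1 XOR NOT 0)) IMPLIES ((0 IMPLIES 0) OR (0 OR 0))) -> 1
  row 7 [00111]: (((1 IMPLIES NOT 0) AND (1 XOR NOT 0)) IMPLIES ((1 IMPLIES 0) OR (1 OR 0))) -> 1
  row 8 [01000]: (((0 IMPLIES NOT 0) AND (0 XOR NOT 0)) IMPLIES ((0 IMPLIES 1) OR (0 OR 1))) -> 1
  row 9 [01001]: (((0 IMPLIES NOT 0) AND (0 XOR NOT 0)) IMPLIES ((1 IMPLIES 1) OR (1 OR 1))) -> 1
  row 10 [01010]: (((1 IMPLIES NOT 0) AND (1 XOR NOT 0)) IMPLIES ((0 IMPLIES 1) OR (0 OR 1))) -> 1
  row 11 [01011]: (((1 IMPLIES NOT 0) AND (1 XOR NOT 0)) IMPLIES ((1 IMPLIES 1) OR (1 OR 1))) -> 1
  row 12 [01100]: (((0 IMPLIES NOT 0) AND (0 XOR NOT 0)) IMPLIES ((0 IMPLIES 1) OR (0 OR 1))) -> 1
  row 13 [01101]: (((0 IMPLIES NOT 0) AND (0 XOR NOT 0)) IMPLIES ((1 IMPLIES 1) OR (1 OR 1))) -> 1
  row 14 [01110]: (((1 IMPLIES NOT 0) AND (1 XOR NOT 0)) IMPLIES ((0 IMPLIES 1) OR (0 OR 1))) -> 1
  row 15 [01111]: (((1 IMPLIES NOT 0) AND (1 XOR NOT 0)) IMPLIES ((1 IMPLIES 1) OR (1 OR 1))) -> 1
  row 16 [10000]: (((0 IMPLIES NOT 1) AND (0 XOR NOT 1)) IMPLIES ((0 IMPLIES 0) OR (0 OR 0))) -> 1
  row 17 [10001]: (((0 IMPLIES NOT 1) AND (0 XOR NOT 1)) IMPLIES ((1 IMPLIES 0) OR (1 OR 0))) -> 1
  row 18 [10010]: (((1 IMPLIES NOT 1) AND (1 XOR NOT 1)) IMPLIES ((0 IMPLIES 0) OR (0 OR 0))) -> 1
  row 19 [10011]: (((1 IMPLIES NOT 1) AND (1 XOR NOT 1)) IMPLIES ((1 IMPLIES 0) OR (1 OR 0))) -> 1
  row 20 [10100]: (((0 IMPLIES NOT 1) AND (0 XOR NOT 1)) IMPLIES ((0 IMPLIES 0) OR (0 OR 0))) -> 1
  row 21 [10101]: (((0 IMPLIES NOT 1) AND (0 XOR NOT 1)) IMPLIES ((1 IMPLIES 0) OR (1 OR 0))) -> 1
  row 22 [10110]: (((1 IMPLIES NOT 1) AND (1 XOR NOT 1)) IMPLIES ((0 IMPLIES 0) OR (0 OR 0))) -> 1
  row 23 [10111]: (((1 IMPLIES NOT 1) AND (1 XOR NOT 1)) IMPLIES ((1 IMPLIES 0) OR (1 OR 0))) -> 1
  row 24 [11000]: (((0 IMPLIES NOT 1) AND (0 XOR NOT 1)) IMPLIES ((0 IMPLIES 1) OR (0 OR 1))) -> 1
  row 25 [11001]: (((0 IMPLIES NOT 1) AND (0 XOR NOT 1)) IMPLIES ((1 IMPLIES 1) OR (1 OR 1))) -> 1
  row 26 [11010]: (((1 IMPLIES NOT 1) AND (1 XOR NOT 1)) IMPLIES ((0 IMPLIES 1) OR (0 OR 1))) -> 1
  row 27 [11011]: (((1 IMPLIES NOT 1) AND (1 XOR NOT 1)) IMPLIES ((1 IMPLIES 1) OR (1 OR 1))) -> 1
  row 28 [11100]: (((0 IMPLIES NOT 1) AND (0 XOR NOT 1)) IMPLIES ((0 IMPLIES 1) OR (0 OR 1))) -> 1
  row 29 [11101]: (((0 IMPLIES NOT 1) AND (0 XOR NOT 1)) IMPLIES ((1 IMPLIES 1) OR (1 OR 1))) -> 1
  row 30 [11110]: (((1 IMPLIES NOT 1) AND (1 XOR NOT 1)) IMPLIES ((0 IMPLIES 1) OR (0 OR 1))) -> 1
  row 31 [11111]: (((1 IMPLIES NOT 1) AND (1 XOR NOT 1)) IMPLIES ((1 IMPLIES 1) OR (1 OR 1))) -> 1
Full result column, 4 rows per line (a,b,c fixed per line; d,e runs 00..11 left to right):
  rows 0-3 [a,b,c=000]: 1111  = hex F
  rows 4-7 [a,b,c=001]: 1111  = hex F
  rows 8-11 [a,b,c=010]: 1111  = hex F
  rows 12-15 [a,b,c=011]: 1111  = hex F
  rows 16-19 [a,b,c=100]: 1111  = hex F
  rows 20-23 [a,b,c=101]: 1111  = hex F
  rows 24-27 [a,b,c=110]: 1111  = hex F
  rows 28-31 [a,b,c=111]: 1111  = hex F
Output column (row 0 .. row 31) = 11111111111111111111111111111111
Output column grouped in 4s = 1111 1111 1111 1111 1111 1111 1111 1111 = 0xFFFFFFFF
Convert to decimal digit by digit (value = value*16 + digit):
  F -> 15
  15*16 + 15 (F) = 255
  255*16 + 15 (F) = 4095
  4095*16 + 15 (F) = 65535
  65535*16 + 15 (F) = 1048575
  1048575*16 + 15 (F) = 16777215
  16777215*16 + 15 (F) = 268435455
  268435455*16 + 15 (F) = 4294967295
Decimal = 4294967295

4294967295
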